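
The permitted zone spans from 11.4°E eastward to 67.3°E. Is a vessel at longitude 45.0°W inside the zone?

No

Band width going east from +11.4° to +67.3°: ((67.3 − 11.4) mod 360) = 55.9°.
Offset of -45.0° east of the west edge: ((-45.0 − 11.4) mod 360) = 303.6°.
303.6° > 55.9° ⇒ outside.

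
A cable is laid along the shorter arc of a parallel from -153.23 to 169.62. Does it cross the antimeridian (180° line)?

Naïve |169.62 − -153.23| = 322.85° > 180°, so the shorter arc goes the other way round — across 180°.
Signed shortest Δλ = ((169.62 − -153.23 + 180) mod 360) − 180 = -37.15°.
Going west by 37.15° from -153.23° passes through 180° before reaching +169.62°.

Yes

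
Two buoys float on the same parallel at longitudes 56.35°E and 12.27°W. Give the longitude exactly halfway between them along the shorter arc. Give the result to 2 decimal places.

22.04°E

Signed shortest Δλ from +56.35° to -12.27° is -68.62°.
Midpoint longitude = +56.35° + (-68.62°)/2 = +56.35° − 34.31° = +22.04°.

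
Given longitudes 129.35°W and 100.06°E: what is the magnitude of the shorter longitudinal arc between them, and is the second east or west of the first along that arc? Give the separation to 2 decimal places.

130.59° west

Raw difference: 100.06 − -129.35 = 229.41°.
Normalise into (−180°, 180°]: 229.41° − 360° = -130.59°.
Negative ⇒ the second point lies to the west; separation 130.59°.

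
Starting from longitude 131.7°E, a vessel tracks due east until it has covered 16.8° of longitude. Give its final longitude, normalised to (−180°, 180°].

148.5°E

Start at +131.7°; shift +16.8° → +148.5°.
+148.5° already lies in (−180°, 180°].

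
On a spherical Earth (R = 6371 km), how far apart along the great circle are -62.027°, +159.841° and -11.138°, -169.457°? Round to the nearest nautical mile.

3333 nmi

Δλ = -169.457 − 159.841 = -329.298°; wrapped into (−180°, 180°]: 30.702°.
Δφ = -11.138 − -62.027 = 50.889°.
a = sin²(Δφ/2) + cos φ₁ · cos φ₂ · sin²(Δλ/2) = 0.216841.
c = 2·atan2(√a, √(1−a)) = 0.96877 rad → d = 6371·c ≈ 6172.00 km ≈ 3332.61 nmi.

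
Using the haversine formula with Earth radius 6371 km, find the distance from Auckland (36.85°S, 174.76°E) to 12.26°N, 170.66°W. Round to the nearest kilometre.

Δλ = -170.66 − 174.76 = -345.42°; wrapped into (−180°, 180°]: 14.58°.
Δφ = 12.26 − -36.85 = 49.11°.
a = sin²(Δφ/2) + cos φ₁ · cos φ₂ · sin²(Δλ/2) = 0.185286.
c = 2·atan2(√a, √(1−a)) = 0.88998 rad → d = 6371·c ≈ 5670.06 km.

5670 km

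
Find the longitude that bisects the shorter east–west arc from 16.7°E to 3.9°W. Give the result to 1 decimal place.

Signed shortest Δλ from +16.7° to -3.9° is -20.6°.
Midpoint longitude = +16.7° + (-20.6°)/2 = +16.7° − 10.3° = +6.4°.

6.4°E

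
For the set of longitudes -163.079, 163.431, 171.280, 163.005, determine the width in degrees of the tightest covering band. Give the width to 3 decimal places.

33.916°

Sort the longitudes: -163.079°, +163.005°, +163.431°, +171.280°.
Eastward gaps between consecutive values (wrapping around): 326.084°, 0.426°, 7.849°, 25.641°.
Largest gap = 326.084° ⇒ minimal covering band is its complement: 360° − 326.084° = 33.916°.
Band runs from +163.005° eastward to -163.079°, crossing the antimeridian.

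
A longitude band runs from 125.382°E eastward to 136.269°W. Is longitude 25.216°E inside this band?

No

Band width going east from +125.382° to -136.269°: ((-136.269 − 125.382) mod 360) = 98.349°.
Offset of +25.216° east of the west edge: ((25.216 − 125.382) mod 360) = 259.834°.
259.834° > 98.349° ⇒ outside.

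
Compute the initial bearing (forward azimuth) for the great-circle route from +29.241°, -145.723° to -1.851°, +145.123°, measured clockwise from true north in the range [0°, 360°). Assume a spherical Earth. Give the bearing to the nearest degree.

Δλ = 145.123 − -145.723 = 290.846°; wrapped into (−180°, 180°]: -69.154°.
θ = atan2( sin Δλ · cos φ₂ , cos φ₁ · sin φ₂ − sin φ₁ · cos φ₂ · cos Δλ )
  = atan2(-0.93405, -0.20192) = -102.199° → normalised to [0°, 360°): 257.801°.

258°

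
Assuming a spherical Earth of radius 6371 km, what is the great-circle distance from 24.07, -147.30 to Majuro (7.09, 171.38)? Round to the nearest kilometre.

4786 km

Δλ = 171.38 − -147.30 = 318.68°; wrapped into (−180°, 180°]: -41.32°.
Δφ = 7.09 − 24.07 = -16.98°.
a = sin²(Δφ/2) + cos φ₁ · cos φ₂ · sin²(Δλ/2) = 0.134587.
c = 2·atan2(√a, √(1−a)) = 0.75126 rad → d = 6371·c ≈ 4786.30 km.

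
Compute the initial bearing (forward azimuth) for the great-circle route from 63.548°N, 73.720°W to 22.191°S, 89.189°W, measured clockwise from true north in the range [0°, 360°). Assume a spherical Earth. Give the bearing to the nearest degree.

194°

Δλ = -89.189 − -73.720 = -15.469°.
θ = atan2( sin Δλ · cos φ₂ , cos φ₁ · sin φ₂ − sin φ₁ · cos φ₂ · cos Δλ )
  = atan2(-0.24696, -0.96721) = -165.676° → normalised to [0°, 360°): 194.324°.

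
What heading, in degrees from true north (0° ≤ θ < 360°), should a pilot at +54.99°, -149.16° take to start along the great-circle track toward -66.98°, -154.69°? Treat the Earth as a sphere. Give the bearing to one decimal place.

Δλ = -154.69 − -149.16 = -5.53°.
θ = atan2( sin Δλ · cos φ₂ , cos φ₁ · sin φ₂ − sin φ₁ · cos φ₂ · cos Δλ )
  = atan2(-0.03768, -0.84683) = -177.452° → normalised to [0°, 360°): 182.548°.

182.5°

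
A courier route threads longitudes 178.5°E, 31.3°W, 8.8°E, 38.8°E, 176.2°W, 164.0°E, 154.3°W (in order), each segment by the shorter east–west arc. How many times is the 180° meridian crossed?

Leg 1: +178.5° → -31.3°, shortest Δλ = 150.2° (east) — crosses 180°.
Leg 2: -31.3° → +8.8°, shortest Δλ = 40.1° (east) — does not cross 180°.
Leg 3: +8.8° → +38.8°, shortest Δλ = 30.0° (east) — does not cross 180°.
Leg 4: +38.8° → -176.2°, shortest Δλ = 145.0° (east) — crosses 180°.
Leg 5: -176.2° → +164.0°, shortest Δλ = -19.8° (west) — crosses 180°.
Leg 6: +164.0° → -154.3°, shortest Δλ = 41.7° (east) — crosses 180°.
Total crossings: 4.

4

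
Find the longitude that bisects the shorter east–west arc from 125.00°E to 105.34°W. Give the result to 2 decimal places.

170.17°W

Signed shortest Δλ from +125.00° to -105.34° is +129.66°.
Midpoint longitude = +125.00° + (+129.66°)/2 = +125.00° + 64.83° = +189.83°.
Normalise into (−180°, 180°]: -170.17°.
(The naïve average (+125.00 + -105.34)/2 = 9.83° is on the wrong side of the globe.)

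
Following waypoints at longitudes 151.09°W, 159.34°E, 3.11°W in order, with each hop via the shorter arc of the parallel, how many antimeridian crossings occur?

1

Leg 1: -151.09° → +159.34°, shortest Δλ = -49.57° (west) — crosses 180°.
Leg 2: +159.34° → -3.11°, shortest Δλ = -162.45° (west) — does not cross 180°.
Total crossings: 1.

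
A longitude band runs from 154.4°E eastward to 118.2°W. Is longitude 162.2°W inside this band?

Yes

Band width going east from +154.4° to -118.2°: ((-118.2 − 154.4) mod 360) = 87.4°.
Offset of -162.2° east of the west edge: ((-162.2 − 154.4) mod 360) = 43.4°.
43.4° ≤ 87.4° ⇒ inside.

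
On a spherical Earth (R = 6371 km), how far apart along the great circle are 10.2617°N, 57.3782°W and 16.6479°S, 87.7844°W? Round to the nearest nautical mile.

2423 nmi

Δλ = -87.7844 − -57.3782 = -30.4062°.
Δφ = -16.6479 − 10.2617 = -26.9096°.
a = sin²(Δφ/2) + cos φ₁ · cos φ₂ · sin²(Δλ/2) = 0.118973.
c = 2·atan2(√a, √(1−a)) = 0.70432 rad → d = 6371·c ≈ 4487.21 km ≈ 2422.90 nmi.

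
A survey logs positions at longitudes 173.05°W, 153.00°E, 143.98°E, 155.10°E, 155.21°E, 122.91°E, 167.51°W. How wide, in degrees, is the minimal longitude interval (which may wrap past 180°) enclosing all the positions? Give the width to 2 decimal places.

69.58°

Sort the longitudes: -173.05°, -167.51°, +122.91°, +143.98°, +153.00°, +155.10°, +155.21°.
Eastward gaps between consecutive values (wrapping around): 5.54°, 290.42°, 21.07°, 9.02°, 2.10°, 0.11°, 31.74°.
Largest gap = 290.42° ⇒ minimal covering band is its complement: 360° − 290.42° = 69.58°.
Band runs from +122.91° eastward to -167.51°, crossing the antimeridian.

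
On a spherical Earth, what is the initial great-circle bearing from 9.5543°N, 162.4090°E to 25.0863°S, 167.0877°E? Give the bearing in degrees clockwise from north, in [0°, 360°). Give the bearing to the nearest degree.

Δλ = 167.0877 − 162.4090 = 4.6787°.
θ = atan2( sin Δλ · cos φ₂ , cos φ₁ · sin φ₂ − sin φ₁ · cos φ₂ · cos Δλ )
  = atan2(0.07387, -0.56793) = 172.589° → normalised to [0°, 360°): 172.589°.

173°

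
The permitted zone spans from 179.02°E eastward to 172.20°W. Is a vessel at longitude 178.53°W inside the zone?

Band width going east from +179.02° to -172.20°: ((-172.20 − 179.02) mod 360) = 8.78°.
Offset of -178.53° east of the west edge: ((-178.53 − 179.02) mod 360) = 2.45°.
2.45° ≤ 8.78° ⇒ inside.

Yes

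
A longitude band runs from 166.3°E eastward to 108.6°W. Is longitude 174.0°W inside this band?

Yes

Band width going east from +166.3° to -108.6°: ((-108.6 − 166.3) mod 360) = 85.1°.
Offset of -174.0° east of the west edge: ((-174.0 − 166.3) mod 360) = 19.7°.
19.7° ≤ 85.1° ⇒ inside.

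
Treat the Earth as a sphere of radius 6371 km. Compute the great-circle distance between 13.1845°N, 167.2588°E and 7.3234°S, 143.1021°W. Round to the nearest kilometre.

5937 km

Δλ = -143.1021 − 167.2588 = -310.3609°; wrapped into (−180°, 180°]: 49.6391°.
Δφ = -7.3234 − 13.1845 = -20.5079°.
a = sin²(Δφ/2) + cos φ₁ · cos φ₂ · sin²(Δλ/2) = 0.201844.
c = 2·atan2(√a, √(1−a)) = 0.93190 rad → d = 6371·c ≈ 5937.12 km.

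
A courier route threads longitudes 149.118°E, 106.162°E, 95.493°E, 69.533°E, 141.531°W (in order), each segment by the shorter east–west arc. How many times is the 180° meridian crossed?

Leg 1: +149.118° → +106.162°, shortest Δλ = -42.956° (west) — does not cross 180°.
Leg 2: +106.162° → +95.493°, shortest Δλ = -10.669° (west) — does not cross 180°.
Leg 3: +95.493° → +69.533°, shortest Δλ = -25.96° (west) — does not cross 180°.
Leg 4: +69.533° → -141.531°, shortest Δλ = 148.936° (east) — crosses 180°.
Total crossings: 1.

1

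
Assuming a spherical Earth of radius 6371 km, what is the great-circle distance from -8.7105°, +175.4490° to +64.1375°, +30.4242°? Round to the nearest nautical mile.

Δλ = 30.4242 − 175.4490 = -145.0248°.
Δφ = 64.1375 − -8.7105 = 72.8480°.
a = sin²(Δφ/2) + cos φ₁ · cos φ₂ · sin²(Δλ/2) = 0.744792.
c = 2·atan2(√a, √(1−a)) = 2.08241 rad → d = 6371·c ≈ 13267.03 km ≈ 7163.62 nmi.

7164 nmi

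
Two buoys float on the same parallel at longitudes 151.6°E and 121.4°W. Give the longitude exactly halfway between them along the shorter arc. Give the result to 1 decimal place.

Signed shortest Δλ from +151.6° to -121.4° is +87.0°.
Midpoint longitude = +151.6° + (+87.0°)/2 = +151.6° + 43.5° = +195.1°.
Normalise into (−180°, 180°]: -164.9°.
(The naïve average (+151.6 + -121.4)/2 = 15.1° is on the wrong side of the globe.)

164.9°W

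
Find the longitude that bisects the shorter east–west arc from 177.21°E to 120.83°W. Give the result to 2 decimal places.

Signed shortest Δλ from +177.21° to -120.83° is +61.96°.
Midpoint longitude = +177.21° + (+61.96°)/2 = +177.21° + 30.98° = +208.19°.
Normalise into (−180°, 180°]: -151.81°.
(The naïve average (+177.21 + -120.83)/2 = 28.19° is on the wrong side of the globe.)

151.81°W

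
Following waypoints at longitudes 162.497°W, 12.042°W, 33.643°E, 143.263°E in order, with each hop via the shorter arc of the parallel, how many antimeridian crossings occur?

Leg 1: -162.497° → -12.042°, shortest Δλ = 150.455° (east) — does not cross 180°.
Leg 2: -12.042° → +33.643°, shortest Δλ = 45.685° (east) — does not cross 180°.
Leg 3: +33.643° → +143.263°, shortest Δλ = 109.62° (east) — does not cross 180°.
Total crossings: 0.

0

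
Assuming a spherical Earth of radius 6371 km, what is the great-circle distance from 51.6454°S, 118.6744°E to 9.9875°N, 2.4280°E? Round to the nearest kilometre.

Δλ = 2.4280 − 118.6744 = -116.2464°.
Δφ = 9.9875 − -51.6454 = 61.6329°.
a = sin²(Δφ/2) + cos φ₁ · cos φ₂ · sin²(Δλ/2) = 0.703131.
c = 2·atan2(√a, √(1−a)) = 1.98916 rad → d = 6371·c ≈ 12672.91 km.

12673 km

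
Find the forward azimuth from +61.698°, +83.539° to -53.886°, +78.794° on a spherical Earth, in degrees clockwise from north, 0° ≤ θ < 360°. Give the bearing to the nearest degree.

183°

Δλ = 78.794 − 83.539 = -4.745°.
θ = atan2( sin Δλ · cos φ₂ , cos φ₁ · sin φ₂ − sin φ₁ · cos φ₂ · cos Δλ )
  = atan2(-0.04876, -0.90017) = -176.900° → normalised to [0°, 360°): 183.100°.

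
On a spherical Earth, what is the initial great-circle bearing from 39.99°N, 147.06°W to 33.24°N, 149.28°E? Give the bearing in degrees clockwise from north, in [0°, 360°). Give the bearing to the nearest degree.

284°

Δλ = 149.28 − -147.06 = 296.34°; wrapped into (−180°, 180°]: -63.66°.
θ = atan2( sin Δλ · cos φ₂ , cos φ₁ · sin φ₂ − sin φ₁ · cos φ₂ · cos Δλ )
  = atan2(-0.74955, 0.18148) = -76.390° → normalised to [0°, 360°): 283.610°.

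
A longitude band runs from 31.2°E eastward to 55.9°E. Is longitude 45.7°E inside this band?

Band width going east from +31.2° to +55.9°: ((55.9 − 31.2) mod 360) = 24.7°.
Offset of +45.7° east of the west edge: ((45.7 − 31.2) mod 360) = 14.5°.
14.5° ≤ 24.7° ⇒ inside.

Yes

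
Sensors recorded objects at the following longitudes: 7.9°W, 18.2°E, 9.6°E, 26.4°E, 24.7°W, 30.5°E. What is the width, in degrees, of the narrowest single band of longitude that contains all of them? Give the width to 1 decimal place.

55.2°

Sort the longitudes: -24.7°, -7.9°, +9.6°, +18.2°, +26.4°, +30.5°.
Eastward gaps between consecutive values (wrapping around): 16.8°, 17.5°, 8.6°, 8.2°, 4.1°, 304.8°.
Largest gap = 304.8° ⇒ minimal covering band is its complement: 360° − 304.8° = 55.2°.
Band runs from -24.7° eastward to +30.5°.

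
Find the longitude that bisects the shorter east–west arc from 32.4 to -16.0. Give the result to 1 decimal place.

Signed shortest Δλ from +32.4° to -16.0° is -48.4°.
Midpoint longitude = +32.4° + (-48.4°)/2 = +32.4° − 24.2° = +8.2°.

+8.2°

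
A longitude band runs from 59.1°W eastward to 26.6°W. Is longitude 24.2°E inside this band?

No

Band width going east from -59.1° to -26.6°: ((-26.6 − -59.1) mod 360) = 32.5°.
Offset of +24.2° east of the west edge: ((24.2 − -59.1) mod 360) = 83.3°.
83.3° > 32.5° ⇒ outside.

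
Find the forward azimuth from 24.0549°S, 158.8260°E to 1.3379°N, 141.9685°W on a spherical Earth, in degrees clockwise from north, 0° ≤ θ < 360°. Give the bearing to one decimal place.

75.0°

Δλ = -141.9685 − 158.8260 = -300.7945°; wrapped into (−180°, 180°]: 59.2055°.
θ = atan2( sin Δλ · cos φ₂ , cos φ₁ · sin φ₂ − sin φ₁ · cos φ₂ · cos Δλ )
  = atan2(0.85877, 0.22995) = 75.010° → normalised to [0°, 360°): 75.010°.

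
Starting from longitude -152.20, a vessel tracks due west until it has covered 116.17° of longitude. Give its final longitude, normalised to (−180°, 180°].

+91.63°

Start at -152.20°; shift −116.17° → -268.37°.
-268.37° lies outside (−180°, 180°]; add 360° → +91.63°.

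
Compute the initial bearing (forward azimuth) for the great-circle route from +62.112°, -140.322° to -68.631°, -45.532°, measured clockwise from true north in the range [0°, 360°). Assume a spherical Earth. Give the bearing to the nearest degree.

Δλ = -45.532 − -140.322 = 94.790°.
θ = atan2( sin Δλ · cos φ₂ , cos φ₁ · sin φ₂ − sin φ₁ · cos φ₂ · cos Δλ )
  = atan2(0.36310, -0.40870) = 138.381° → normalised to [0°, 360°): 138.381°.

138°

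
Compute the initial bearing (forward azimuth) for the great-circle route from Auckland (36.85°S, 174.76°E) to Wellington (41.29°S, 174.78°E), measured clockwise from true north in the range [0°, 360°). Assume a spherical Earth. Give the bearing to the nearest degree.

180°

Δλ = 174.78 − 174.76 = 0.02°.
θ = atan2( sin Δλ · cos φ₂ , cos φ₁ · sin φ₂ − sin φ₁ · cos φ₂ · cos Δλ )
  = atan2(0.00026, -0.07742) = 179.806° → normalised to [0°, 360°): 179.806°.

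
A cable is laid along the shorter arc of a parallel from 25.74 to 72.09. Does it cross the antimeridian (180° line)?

Signed shortest Δλ = ((72.09 − 25.74 + 180) mod 360) − 180 = 46.35°.
Going east by 46.35° from +25.74° reaches +72.09° without touching 180°.

No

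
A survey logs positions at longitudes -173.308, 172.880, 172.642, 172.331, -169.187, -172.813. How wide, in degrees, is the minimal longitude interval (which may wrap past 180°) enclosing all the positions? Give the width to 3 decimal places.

18.482°

Sort the longitudes: -173.308°, -172.813°, -169.187°, +172.331°, +172.642°, +172.880°.
Eastward gaps between consecutive values (wrapping around): 0.495°, 3.626°, 341.518°, 0.311°, 0.238°, 13.812°.
Largest gap = 341.518° ⇒ minimal covering band is its complement: 360° − 341.518° = 18.482°.
Band runs from +172.331° eastward to -169.187°, crossing the antimeridian.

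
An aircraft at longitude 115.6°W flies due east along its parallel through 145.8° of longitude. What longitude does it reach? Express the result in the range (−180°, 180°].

30.2°E

Start at -115.6°; shift +145.8° → +30.2°.
+30.2° already lies in (−180°, 180°].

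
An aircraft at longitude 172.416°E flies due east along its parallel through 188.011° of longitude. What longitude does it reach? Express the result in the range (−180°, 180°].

Start at +172.416°; shift +188.011° → +360.427°.
+360.427° lies outside (−180°, 180°]; subtract 360° → +0.427°.

0.427°E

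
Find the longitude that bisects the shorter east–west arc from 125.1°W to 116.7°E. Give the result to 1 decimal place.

175.8°E

Signed shortest Δλ from -125.1° to +116.7° is -118.2°.
Midpoint longitude = -125.1° + (-118.2°)/2 = -125.1° − 59.1° = -184.2°.
Normalise into (−180°, 180°]: +175.8°.
(The naïve average (-125.1 + +116.7)/2 = -4.2° is on the wrong side of the globe.)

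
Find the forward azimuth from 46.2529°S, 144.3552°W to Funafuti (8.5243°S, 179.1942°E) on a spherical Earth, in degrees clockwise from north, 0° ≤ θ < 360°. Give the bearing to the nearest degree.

309°

Δλ = 179.1942 − -144.3552 = 323.5494°; wrapped into (−180°, 180°]: -36.4506°.
θ = atan2( sin Δλ · cos φ₂ , cos φ₁ · sin φ₂ − sin φ₁ · cos φ₂ · cos Δλ )
  = atan2(-0.58757, 0.47216) = -51.215° → normalised to [0°, 360°): 308.785°.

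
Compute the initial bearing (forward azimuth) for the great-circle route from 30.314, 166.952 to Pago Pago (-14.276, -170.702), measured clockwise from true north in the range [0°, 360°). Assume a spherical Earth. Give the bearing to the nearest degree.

151°

Δλ = -170.702 − 166.952 = -337.654°; wrapped into (−180°, 180°]: 22.346°.
θ = atan2( sin Δλ · cos φ₂ , cos φ₁ · sin φ₂ − sin φ₁ · cos φ₂ · cos Δλ )
  = atan2(0.36846, -0.66530) = 151.021° → normalised to [0°, 360°): 151.021°.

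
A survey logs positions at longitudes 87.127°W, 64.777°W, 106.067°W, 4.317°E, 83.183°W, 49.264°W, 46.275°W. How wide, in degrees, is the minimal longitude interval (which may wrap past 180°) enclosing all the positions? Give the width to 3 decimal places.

110.384°

Sort the longitudes: -106.067°, -87.127°, -83.183°, -64.777°, -49.264°, -46.275°, +4.317°.
Eastward gaps between consecutive values (wrapping around): 18.940°, 3.944°, 18.406°, 15.513°, 2.989°, 50.592°, 249.616°.
Largest gap = 249.616° ⇒ minimal covering band is its complement: 360° − 249.616° = 110.384°.
Band runs from -106.067° eastward to +4.317°.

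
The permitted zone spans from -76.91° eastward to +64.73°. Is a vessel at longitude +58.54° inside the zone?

Yes

Band width going east from -76.91° to +64.73°: ((64.73 − -76.91) mod 360) = 141.64°.
Offset of +58.54° east of the west edge: ((58.54 − -76.91) mod 360) = 135.45°.
135.45° ≤ 141.64° ⇒ inside.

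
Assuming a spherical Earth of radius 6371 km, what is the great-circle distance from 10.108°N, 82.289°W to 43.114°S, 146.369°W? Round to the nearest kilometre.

8762 km

Δλ = -146.369 − -82.289 = -64.080°.
Δφ = -43.114 − 10.108 = -53.222°.
a = sin²(Δφ/2) + cos φ₁ · cos φ₂ · sin²(Δλ/2) = 0.402904.
c = 2·atan2(√a, √(1−a)) = 1.37536 rad → d = 6371·c ≈ 8762.44 km.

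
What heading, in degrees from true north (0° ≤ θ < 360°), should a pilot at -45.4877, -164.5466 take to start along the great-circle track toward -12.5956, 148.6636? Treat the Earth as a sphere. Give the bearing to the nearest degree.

294°

Δλ = 148.6636 − -164.5466 = 313.2102°; wrapped into (−180°, 180°]: -46.7898°.
θ = atan2( sin Δλ · cos φ₂ , cos φ₁ · sin φ₂ − sin φ₁ · cos φ₂ · cos Δλ )
  = atan2(-0.71131, 0.32361) = -65.537° → normalised to [0°, 360°): 294.463°.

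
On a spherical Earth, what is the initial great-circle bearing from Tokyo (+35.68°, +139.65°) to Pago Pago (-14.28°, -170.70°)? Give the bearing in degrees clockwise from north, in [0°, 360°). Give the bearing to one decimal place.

127.5°

Δλ = -170.70 − 139.65 = -310.35°; wrapped into (−180°, 180°]: 49.65°.
θ = atan2( sin Δλ · cos φ₂ , cos φ₁ · sin φ₂ − sin φ₁ · cos φ₂ · cos Δλ )
  = atan2(0.73856, -0.56632) = 127.481° → normalised to [0°, 360°): 127.481°.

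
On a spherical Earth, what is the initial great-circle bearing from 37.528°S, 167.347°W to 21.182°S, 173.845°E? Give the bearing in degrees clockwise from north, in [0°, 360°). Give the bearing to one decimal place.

Δλ = 173.845 − -167.347 = 341.192°; wrapped into (−180°, 180°]: -18.808°.
θ = atan2( sin Δλ · cos φ₂ , cos φ₁ · sin φ₂ − sin φ₁ · cos φ₂ · cos Δλ )
  = atan2(-0.30062, 0.25111) = -50.128° → normalised to [0°, 360°): 309.872°.

309.9°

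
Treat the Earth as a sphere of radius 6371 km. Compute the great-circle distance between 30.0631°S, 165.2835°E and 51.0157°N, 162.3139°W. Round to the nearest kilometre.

9559 km

Δλ = -162.3139 − 165.2835 = -327.5974°; wrapped into (−180°, 180°]: 32.4026°.
Δφ = 51.0157 − -30.0631 = 81.0788°.
a = sin²(Δφ/2) + cos φ₁ · cos φ₂ · sin²(Δλ/2) = 0.464849.
c = 2·atan2(√a, √(1−a)) = 1.50044 rad → d = 6371·c ≈ 9559.27 km.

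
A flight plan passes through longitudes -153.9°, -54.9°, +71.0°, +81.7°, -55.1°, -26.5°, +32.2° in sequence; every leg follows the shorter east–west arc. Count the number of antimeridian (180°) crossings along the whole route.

0

Leg 1: -153.9° → -54.9°, shortest Δλ = 99.0° (east) — does not cross 180°.
Leg 2: -54.9° → +71.0°, shortest Δλ = 125.9° (east) — does not cross 180°.
Leg 3: +71.0° → +81.7°, shortest Δλ = 10.7° (east) — does not cross 180°.
Leg 4: +81.7° → -55.1°, shortest Δλ = -136.8° (west) — does not cross 180°.
Leg 5: -55.1° → -26.5°, shortest Δλ = 28.6° (east) — does not cross 180°.
Leg 6: -26.5° → +32.2°, shortest Δλ = 58.7° (east) — does not cross 180°.
Total crossings: 0.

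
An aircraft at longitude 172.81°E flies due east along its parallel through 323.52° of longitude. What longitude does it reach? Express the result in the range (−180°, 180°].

Start at +172.81°; shift +323.52° → +496.33°.
+496.33° lies outside (−180°, 180°]; subtract 360° → +136.33°.

136.33°E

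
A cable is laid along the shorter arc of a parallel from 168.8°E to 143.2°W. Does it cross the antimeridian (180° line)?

Naïve |-143.2 − 168.8| = 312.0° > 180°, so the shorter arc goes the other way round — across 180°.
Signed shortest Δλ = ((-143.2 − 168.8 + 180) mod 360) − 180 = 48.0°.
Going east by 48.0° from +168.8° passes through 180° before reaching -143.2°.

Yes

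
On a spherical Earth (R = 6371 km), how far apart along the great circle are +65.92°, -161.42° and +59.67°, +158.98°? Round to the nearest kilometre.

Δλ = 158.98 − -161.42 = 320.40°; wrapped into (−180°, 180°]: -39.60°.
Δφ = 59.67 − 65.92 = -6.25°.
a = sin²(Δφ/2) + cos φ₁ · cos φ₂ · sin²(Δλ/2) = 0.026613.
c = 2·atan2(√a, √(1−a)) = 0.32774 rad → d = 6371·c ≈ 2088.01 km.

2088 km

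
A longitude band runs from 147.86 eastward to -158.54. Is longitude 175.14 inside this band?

Yes

Band width going east from +147.86° to -158.54°: ((-158.54 − 147.86) mod 360) = 53.60°.
Offset of +175.14° east of the west edge: ((175.14 − 147.86) mod 360) = 27.28°.
27.28° ≤ 53.60° ⇒ inside.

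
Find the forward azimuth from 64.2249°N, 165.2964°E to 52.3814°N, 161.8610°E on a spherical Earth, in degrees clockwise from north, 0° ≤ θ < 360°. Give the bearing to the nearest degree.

Δλ = 161.8610 − 165.2964 = -3.4354°.
θ = atan2( sin Δλ · cos φ₂ , cos φ₁ · sin φ₂ − sin φ₁ · cos φ₂ · cos Δλ )
  = atan2(-0.03658, -0.20425) = -169.847° → normalised to [0°, 360°): 190.153°.

190°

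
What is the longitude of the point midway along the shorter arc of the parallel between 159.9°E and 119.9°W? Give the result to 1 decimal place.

160.0°W

Signed shortest Δλ from +159.9° to -119.9° is +80.2°.
Midpoint longitude = +159.9° + (+80.2°)/2 = +159.9° + 40.1° = +200.0°.
Normalise into (−180°, 180°]: -160.0°.
(The naïve average (+159.9 + -119.9)/2 = 20.0° is on the wrong side of the globe.)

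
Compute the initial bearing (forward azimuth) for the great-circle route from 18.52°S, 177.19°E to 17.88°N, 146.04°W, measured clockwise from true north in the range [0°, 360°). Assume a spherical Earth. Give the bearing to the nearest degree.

Δλ = -146.04 − 177.19 = -323.23°; wrapped into (−180°, 180°]: 36.77°.
θ = atan2( sin Δλ · cos φ₂ , cos φ₁ · sin φ₂ − sin φ₁ · cos φ₂ · cos Δλ )
  = atan2(0.56969, 0.53328) = 46.891° → normalised to [0°, 360°): 46.891°.

47°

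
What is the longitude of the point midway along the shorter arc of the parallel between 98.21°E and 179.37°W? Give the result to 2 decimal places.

139.42°E

Signed shortest Δλ from +98.21° to -179.37° is +82.42°.
Midpoint longitude = +98.21° + (+82.42°)/2 = +98.21° + 41.21° = +139.42°.
(The naïve average (+98.21 + -179.37)/2 = -40.58° is on the wrong side of the globe.)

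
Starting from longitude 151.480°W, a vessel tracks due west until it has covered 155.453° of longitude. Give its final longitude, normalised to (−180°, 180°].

53.067°E

Start at -151.480°; shift −155.453° → -306.933°.
-306.933° lies outside (−180°, 180°]; add 360° → +53.067°.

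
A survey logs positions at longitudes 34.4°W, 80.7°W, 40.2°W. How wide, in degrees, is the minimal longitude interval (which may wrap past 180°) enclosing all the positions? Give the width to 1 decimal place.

Sort the longitudes: -80.7°, -40.2°, -34.4°.
Eastward gaps between consecutive values (wrapping around): 40.5°, 5.8°, 313.7°.
Largest gap = 313.7° ⇒ minimal covering band is its complement: 360° − 313.7° = 46.3°.
Band runs from -80.7° eastward to -34.4°.

46.3°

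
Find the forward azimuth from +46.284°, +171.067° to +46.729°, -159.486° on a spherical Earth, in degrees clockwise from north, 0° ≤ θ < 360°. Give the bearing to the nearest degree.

78°

Δλ = -159.486 − 171.067 = -330.553°; wrapped into (−180°, 180°]: 29.447°.
θ = atan2( sin Δλ · cos φ₂ , cos φ₁ · sin φ₂ − sin φ₁ · cos φ₂ · cos Δλ )
  = atan2(0.33698, 0.07177) = 77.977° → normalised to [0°, 360°): 77.977°.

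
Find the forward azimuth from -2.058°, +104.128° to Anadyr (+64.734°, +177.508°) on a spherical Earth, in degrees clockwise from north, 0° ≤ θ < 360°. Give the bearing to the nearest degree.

24°

Δλ = 177.508 − 104.128 = 73.380°.
θ = atan2( sin Δλ · cos φ₂ , cos φ₁ · sin φ₂ − sin φ₁ · cos φ₂ · cos Δλ )
  = atan2(0.40899, 0.90814) = 24.245° → normalised to [0°, 360°): 24.245°.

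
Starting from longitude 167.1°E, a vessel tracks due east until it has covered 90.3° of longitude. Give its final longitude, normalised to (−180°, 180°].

102.6°W

Start at +167.1°; shift +90.3° → +257.4°.
+257.4° lies outside (−180°, 180°]; subtract 360° → -102.6°.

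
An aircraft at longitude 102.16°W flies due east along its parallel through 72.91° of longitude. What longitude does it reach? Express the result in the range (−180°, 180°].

Start at -102.16°; shift +72.91° → -29.25°.
-29.25° already lies in (−180°, 180°].

29.25°W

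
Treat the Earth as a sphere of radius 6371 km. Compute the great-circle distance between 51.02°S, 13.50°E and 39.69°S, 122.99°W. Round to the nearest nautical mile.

Δλ = -122.99 − 13.50 = -136.49°.
Δφ = -39.69 − -51.02 = 11.33°.
a = sin²(Δφ/2) + cos φ₁ · cos φ₂ · sin²(Δλ/2) = 0.427307.
c = 2·atan2(√a, √(1−a)) = 1.42489 rad → d = 6371·c ≈ 9078.00 km ≈ 4901.73 nmi.

4902 nmi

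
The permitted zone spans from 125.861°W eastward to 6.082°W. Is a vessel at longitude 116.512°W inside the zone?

Yes

Band width going east from -125.861° to -6.082°: ((-6.082 − -125.861) mod 360) = 119.779°.
Offset of -116.512° east of the west edge: ((-116.512 − -125.861) mod 360) = 9.349°.
9.349° ≤ 119.779° ⇒ inside.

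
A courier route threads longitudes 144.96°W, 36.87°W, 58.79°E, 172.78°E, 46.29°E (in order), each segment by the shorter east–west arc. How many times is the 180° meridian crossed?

Leg 1: -144.96° → -36.87°, shortest Δλ = 108.09° (east) — does not cross 180°.
Leg 2: -36.87° → +58.79°, shortest Δλ = 95.66° (east) — does not cross 180°.
Leg 3: +58.79° → +172.78°, shortest Δλ = 113.99° (east) — does not cross 180°.
Leg 4: +172.78° → +46.29°, shortest Δλ = -126.49° (west) — does not cross 180°.
Total crossings: 0.

0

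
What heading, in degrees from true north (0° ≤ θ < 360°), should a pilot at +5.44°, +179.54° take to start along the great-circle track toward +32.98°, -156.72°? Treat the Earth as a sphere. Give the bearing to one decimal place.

35.8°

Δλ = -156.72 − 179.54 = -336.26°; wrapped into (−180°, 180°]: 23.74°.
θ = atan2( sin Δλ · cos φ₂ , cos φ₁ · sin φ₂ − sin φ₁ · cos φ₂ · cos Δλ )
  = atan2(0.33771, 0.46910) = 35.751° → normalised to [0°, 360°): 35.751°.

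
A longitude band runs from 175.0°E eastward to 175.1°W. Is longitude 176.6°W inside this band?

Yes

Band width going east from +175.0° to -175.1°: ((-175.1 − 175.0) mod 360) = 9.9°.
Offset of -176.6° east of the west edge: ((-176.6 − 175.0) mod 360) = 8.4°.
8.4° ≤ 9.9° ⇒ inside.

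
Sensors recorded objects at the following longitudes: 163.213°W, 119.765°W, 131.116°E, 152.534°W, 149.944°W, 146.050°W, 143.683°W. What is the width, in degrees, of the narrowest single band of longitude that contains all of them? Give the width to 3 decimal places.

109.119°

Sort the longitudes: -163.213°, -152.534°, -149.944°, -146.050°, -143.683°, -119.765°, +131.116°.
Eastward gaps between consecutive values (wrapping around): 10.679°, 2.590°, 3.894°, 2.367°, 23.918°, 250.881°, 65.671°.
Largest gap = 250.881° ⇒ minimal covering band is its complement: 360° − 250.881° = 109.119°.
Band runs from +131.116° eastward to -119.765°, crossing the antimeridian.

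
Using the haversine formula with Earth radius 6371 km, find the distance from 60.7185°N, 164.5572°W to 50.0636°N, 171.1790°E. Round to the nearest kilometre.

1918 km

Δλ = 171.1790 − -164.5572 = 335.7362°; wrapped into (−180°, 180°]: -24.2638°.
Δφ = 50.0636 − 60.7185 = -10.6549°.
a = sin²(Δφ/2) + cos φ₁ · cos φ₂ · sin²(Δλ/2) = 0.022488.
c = 2·atan2(√a, √(1−a)) = 0.30106 rad → d = 6371·c ≈ 1918.04 km.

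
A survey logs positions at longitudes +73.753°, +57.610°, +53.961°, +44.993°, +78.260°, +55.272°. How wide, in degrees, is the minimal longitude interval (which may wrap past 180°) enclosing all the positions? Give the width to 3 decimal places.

33.267°

Sort the longitudes: +44.993°, +53.961°, +55.272°, +57.610°, +73.753°, +78.260°.
Eastward gaps between consecutive values (wrapping around): 8.968°, 1.311°, 2.338°, 16.143°, 4.507°, 326.733°.
Largest gap = 326.733° ⇒ minimal covering band is its complement: 360° − 326.733° = 33.267°.
Band runs from +44.993° eastward to +78.260°.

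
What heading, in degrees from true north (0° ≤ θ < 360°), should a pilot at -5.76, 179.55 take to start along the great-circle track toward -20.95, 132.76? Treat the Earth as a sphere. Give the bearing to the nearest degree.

247°

Δλ = 132.76 − 179.55 = -46.79°.
θ = atan2( sin Δλ · cos φ₂ , cos φ₁ · sin φ₂ − sin φ₁ · cos φ₂ · cos Δλ )
  = atan2(-0.68067, -0.29158) = -113.189° → normalised to [0°, 360°): 246.811°.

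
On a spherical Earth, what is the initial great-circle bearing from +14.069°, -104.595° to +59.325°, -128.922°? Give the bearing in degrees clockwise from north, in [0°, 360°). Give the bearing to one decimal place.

343.8°

Δλ = -128.922 − -104.595 = -24.327°.
θ = atan2( sin Δλ · cos φ₂ , cos φ₁ · sin φ₂ − sin φ₁ · cos φ₂ · cos Δλ )
  = atan2(-0.21016, 0.72127) = -16.245° → normalised to [0°, 360°): 343.755°.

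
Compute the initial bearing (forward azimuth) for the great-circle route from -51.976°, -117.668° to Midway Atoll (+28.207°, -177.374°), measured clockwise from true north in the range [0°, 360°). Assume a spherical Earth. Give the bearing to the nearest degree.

Δλ = -177.374 − -117.668 = -59.706°.
θ = atan2( sin Δλ · cos φ₂ , cos φ₁ · sin φ₂ − sin φ₁ · cos φ₂ · cos Δλ )
  = atan2(-0.76091, 0.64134) = -49.874° → normalised to [0°, 360°): 310.126°.

310°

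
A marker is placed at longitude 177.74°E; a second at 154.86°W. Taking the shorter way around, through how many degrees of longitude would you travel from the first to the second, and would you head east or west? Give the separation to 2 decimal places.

27.40° east

Raw difference: -154.86 − 177.74 = -332.6°.
Normalise into (−180°, 180°]: -332.6° + 360° = 27.4°.
Positive ⇒ the second point lies to the east; separation 27.40°.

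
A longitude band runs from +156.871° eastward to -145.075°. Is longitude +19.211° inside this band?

Band width going east from +156.871° to -145.075°: ((-145.075 − 156.871) mod 360) = 58.054°.
Offset of +19.211° east of the west edge: ((19.211 − 156.871) mod 360) = 222.340°.
222.340° > 58.054° ⇒ outside.

No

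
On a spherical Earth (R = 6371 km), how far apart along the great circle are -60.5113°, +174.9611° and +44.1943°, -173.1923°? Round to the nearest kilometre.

11692 km

Δλ = -173.1923 − 174.9611 = -348.1534°; wrapped into (−180°, 180°]: 11.8466°.
Δφ = 44.1943 − -60.5113 = 104.7056°.
a = sin²(Δφ/2) + cos φ₁ · cos φ₂ · sin²(Δλ/2) = 0.630685.
c = 2·atan2(√a, √(1−a)) = 1.83524 rad → d = 6371·c ≈ 11692.30 km.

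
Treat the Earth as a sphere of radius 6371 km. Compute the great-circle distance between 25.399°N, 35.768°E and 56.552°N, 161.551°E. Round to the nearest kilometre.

Δλ = 161.551 − 35.768 = 125.783°.
Δφ = 56.552 − 25.399 = 31.153°.
a = sin²(Δφ/2) + cos φ₁ · cos φ₂ · sin²(Δλ/2) = 0.466624.
c = 2·atan2(√a, √(1−a)) = 1.50400 rad → d = 6371·c ≈ 9581.95 km.

9582 km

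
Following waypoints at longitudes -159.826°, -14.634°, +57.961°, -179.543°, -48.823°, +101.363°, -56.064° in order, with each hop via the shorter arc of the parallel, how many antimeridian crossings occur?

Leg 1: -159.826° → -14.634°, shortest Δλ = 145.192° (east) — does not cross 180°.
Leg 2: -14.634° → +57.961°, shortest Δλ = 72.595° (east) — does not cross 180°.
Leg 3: +57.961° → -179.543°, shortest Δλ = 122.496° (east) — crosses 180°.
Leg 4: -179.543° → -48.823°, shortest Δλ = 130.72° (east) — does not cross 180°.
Leg 5: -48.823° → +101.363°, shortest Δλ = 150.186° (east) — does not cross 180°.
Leg 6: +101.363° → -56.064°, shortest Δλ = -157.427° (west) — does not cross 180°.
Total crossings: 1.

1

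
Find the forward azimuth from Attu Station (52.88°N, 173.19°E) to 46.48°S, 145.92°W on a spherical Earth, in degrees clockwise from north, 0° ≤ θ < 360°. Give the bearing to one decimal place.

Δλ = -145.92 − 173.19 = -319.11°; wrapped into (−180°, 180°]: 40.89°.
θ = atan2( sin Δλ · cos φ₂ , cos φ₁ · sin φ₂ − sin φ₁ · cos φ₂ · cos Δλ )
  = atan2(0.45077, -0.85269) = 152.137° → normalised to [0°, 360°): 152.137°.

152.1°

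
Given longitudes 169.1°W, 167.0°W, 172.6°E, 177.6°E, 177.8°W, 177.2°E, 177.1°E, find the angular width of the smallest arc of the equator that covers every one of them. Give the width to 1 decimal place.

20.4°

Sort the longitudes: -177.8°, -169.1°, -167.0°, +172.6°, +177.1°, +177.2°, +177.6°.
Eastward gaps between consecutive values (wrapping around): 8.7°, 2.1°, 339.6°, 4.5°, 0.1°, 0.4°, 4.6°.
Largest gap = 339.6° ⇒ minimal covering band is its complement: 360° − 339.6° = 20.4°.
Band runs from +172.6° eastward to -167.0°, crossing the antimeridian.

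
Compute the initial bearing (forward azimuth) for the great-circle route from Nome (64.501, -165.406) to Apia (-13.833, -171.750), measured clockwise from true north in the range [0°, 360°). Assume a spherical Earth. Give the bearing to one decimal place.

186.3°

Δλ = -171.750 − -165.406 = -6.344°.
θ = atan2( sin Δλ · cos φ₂ , cos φ₁ · sin φ₂ − sin φ₁ · cos φ₂ · cos Δλ )
  = atan2(-0.10729, -0.97398) = -173.714° → normalised to [0°, 360°): 186.286°.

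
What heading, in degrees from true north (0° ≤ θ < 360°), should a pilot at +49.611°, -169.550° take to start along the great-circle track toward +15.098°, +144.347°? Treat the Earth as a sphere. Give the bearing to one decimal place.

243.9°

Δλ = 144.347 − -169.550 = 313.897°; wrapped into (−180°, 180°]: -46.103°.
θ = atan2( sin Δλ · cos φ₂ , cos φ₁ · sin φ₂ − sin φ₁ · cos φ₂ · cos Δλ )
  = atan2(-0.69571, -0.34110) = -116.118° → normalised to [0°, 360°): 243.882°.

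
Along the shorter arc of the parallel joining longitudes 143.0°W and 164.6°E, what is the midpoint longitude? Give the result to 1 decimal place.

Signed shortest Δλ from -143.0° to +164.6° is -52.4°.
Midpoint longitude = -143.0° + (-52.4°)/2 = -143.0° − 26.2° = -169.2°.
(The naïve average (-143.0 + +164.6)/2 = 10.8° is on the wrong side of the globe.)

169.2°W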